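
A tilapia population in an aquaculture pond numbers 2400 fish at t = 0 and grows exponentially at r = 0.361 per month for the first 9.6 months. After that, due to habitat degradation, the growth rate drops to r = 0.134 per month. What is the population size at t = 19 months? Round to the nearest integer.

270607 fish

Phase 1: N(9.6) = 2400·e^(0.361×9.6) = 2400·e^3.466 = 76789.6.
Phase 2 runs for 19 − 9.6 = 9.4 months at r = 0.134.
N(19) = 76789.6·e^(0.134×9.4) = 76789.6·e^1.26 = 270607.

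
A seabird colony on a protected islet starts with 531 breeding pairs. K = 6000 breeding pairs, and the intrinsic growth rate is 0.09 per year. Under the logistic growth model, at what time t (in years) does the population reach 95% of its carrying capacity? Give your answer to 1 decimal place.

A = (K − N₀)/N₀ = (6000 − 531)/531 = 10.299.
Solve 6000/(1 + 10.299·e^(−0.09t)) = 5700: 1 + 10.299·e^(−0.09t) = 1.0526, so e^(−0.09t) = 0.00511014.
−0.09·t = ln(0.00511014) = -5.2765, so t = 5.2765/0.09 = 58.628.

58.6 years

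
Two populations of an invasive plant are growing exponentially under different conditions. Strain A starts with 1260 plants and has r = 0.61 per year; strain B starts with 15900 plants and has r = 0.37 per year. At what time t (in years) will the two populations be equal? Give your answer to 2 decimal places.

Set 1260·e^(0.61t) = 15900·e^(0.37t).
e^((0.61 − 0.37)t) = 15900/1260 → e^(0.24·t) = 12.619.
0.24·t = ln(12.619) = 2.5352, so t = 2.5352/0.24 = 10.563.

10.56 years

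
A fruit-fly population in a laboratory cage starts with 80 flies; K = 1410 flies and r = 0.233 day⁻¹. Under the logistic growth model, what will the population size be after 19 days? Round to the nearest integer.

A = (K − N₀)/N₀ = (1410 − 80)/80 = 16.625.
N(t) = K/(1 + A·e^(−rt)) = 1410/(1 + 16.625×e^(−0.233×19)).
e^(−4.427) = 0.01195; denominator = 1 + 16.625×0.01195 = 1.1987.
N = 1410/1.1987 = 1176.3.

1176 flies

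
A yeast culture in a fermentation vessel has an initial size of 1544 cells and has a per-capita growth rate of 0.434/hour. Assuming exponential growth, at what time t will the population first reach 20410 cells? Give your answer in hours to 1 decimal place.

Set N₀·e^(rt) = 20410: e^(0.434·t) = 20410/1544 = 13.219.
0.434·t = ln(13.219) = 2.5816, so t = 2.5816/0.434 = 5.9485.

5.9 hours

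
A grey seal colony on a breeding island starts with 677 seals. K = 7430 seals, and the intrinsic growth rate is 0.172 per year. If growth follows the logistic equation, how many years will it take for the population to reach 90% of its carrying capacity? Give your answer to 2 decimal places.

A = (K − N₀)/N₀ = (7430 − 677)/677 = 9.9749.
Solve 7430/(1 + 9.9749·e^(−0.172t)) = 6687: 1 + 9.9749·e^(−0.172t) = 1.1111, so e^(−0.172t) = 0.0111391.
−0.172·t = ln(0.0111391) = -4.4973, so t = 4.4973/0.172 = 26.147.

26.15 years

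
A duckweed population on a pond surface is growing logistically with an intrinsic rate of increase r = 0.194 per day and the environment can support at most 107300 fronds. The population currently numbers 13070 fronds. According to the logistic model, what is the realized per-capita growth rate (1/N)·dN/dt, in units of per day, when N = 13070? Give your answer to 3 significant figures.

0.170 per day

(1/N)·dN/dt = r(1 − N/K) = 0.194 × (1 − 13070/107300).
= 0.194 × 0.87819 = 0.17037.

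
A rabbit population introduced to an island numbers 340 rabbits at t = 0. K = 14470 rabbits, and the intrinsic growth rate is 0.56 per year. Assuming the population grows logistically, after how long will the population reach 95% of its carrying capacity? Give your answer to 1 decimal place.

11.9 years

A = (K − N₀)/N₀ = (14470 − 340)/340 = 41.559.
Solve 14470/(1 + 41.559·e^(−0.56t)) = 13746.5: 1 + 41.559·e^(−0.56t) = 1.0526, so e^(−0.56t) = 0.00126644.
−0.56·t = ln(0.00126644) = -6.6715, so t = 6.6715/0.56 = 11.913.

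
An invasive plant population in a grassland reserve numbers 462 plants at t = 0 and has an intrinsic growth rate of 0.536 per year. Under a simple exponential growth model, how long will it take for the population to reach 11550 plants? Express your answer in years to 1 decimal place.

6.0 years

Set N₀·e^(rt) = 11550: e^(0.536·t) = 11550/462 = 25.
0.536·t = ln(25) = 3.2189, so t = 3.2189/0.536 = 6.0054.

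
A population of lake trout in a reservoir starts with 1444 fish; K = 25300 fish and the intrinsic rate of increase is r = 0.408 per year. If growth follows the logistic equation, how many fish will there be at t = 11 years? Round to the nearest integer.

A = (K − N₀)/N₀ = (25300 − 1444)/1444 = 16.521.
N(t) = K/(1 + A·e^(−rt)) = 25300/(1 + 16.521×e^(−0.408×11)).
e^(−4.488) = 0.011243; denominator = 1 + 16.521×0.011243 = 1.1857.
N = 25300/1.1857 = 21336.8.

21337 fish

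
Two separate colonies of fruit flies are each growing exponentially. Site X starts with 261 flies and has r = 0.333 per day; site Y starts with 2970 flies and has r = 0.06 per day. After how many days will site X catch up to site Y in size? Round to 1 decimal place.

Set 261·e^(0.333t) = 2970·e^(0.06t).
e^((0.333 − 0.06)t) = 2970/261 → e^(0.273·t) = 11.379.
0.273·t = ln(11.379) = 2.4318, so t = 2.4318/0.273 = 8.9077.

8.9 days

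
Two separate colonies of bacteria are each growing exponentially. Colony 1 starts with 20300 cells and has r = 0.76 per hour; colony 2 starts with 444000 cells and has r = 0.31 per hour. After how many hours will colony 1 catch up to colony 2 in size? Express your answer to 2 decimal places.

Set 20300·e^(0.76t) = 444000·e^(0.31t).
e^((0.76 − 0.31)t) = 444000/20300 → e^(0.45·t) = 21.872.
0.45·t = ln(21.872) = 3.0852, so t = 3.0852/0.45 = 6.856.

6.86 hours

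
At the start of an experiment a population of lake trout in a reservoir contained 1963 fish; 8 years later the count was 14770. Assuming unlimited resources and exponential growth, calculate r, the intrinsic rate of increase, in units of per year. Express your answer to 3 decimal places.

0.252 per year

From N(t) = N₀·e^(rt): e^(r·8) = 14770/1963 = 7.5242.
r·8 = ln(7.5242) = 2.0181, so r = 2.0181/8 = 0.25227.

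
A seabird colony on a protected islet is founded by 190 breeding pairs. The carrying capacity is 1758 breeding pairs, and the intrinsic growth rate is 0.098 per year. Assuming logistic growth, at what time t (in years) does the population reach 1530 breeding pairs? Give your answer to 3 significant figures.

A = (K − N₀)/N₀ = (1758 − 190)/190 = 8.2526.
Solve 1758/(1 + 8.2526·e^(−0.098t)) = 1530: 1 + 8.2526·e^(−0.098t) = 1.149, so e^(−0.098t) = 0.0180572.
−0.098·t = ln(0.0180572) = -4.0142, so t = 4.0142/0.098 = 40.961.

41.0 years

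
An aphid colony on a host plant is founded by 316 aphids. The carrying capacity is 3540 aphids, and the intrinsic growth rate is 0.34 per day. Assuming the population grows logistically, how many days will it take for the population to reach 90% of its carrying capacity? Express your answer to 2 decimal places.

A = (K − N₀)/N₀ = (3540 − 316)/316 = 10.203.
Solve 3540/(1 + 10.203·e^(−0.34t)) = 3186: 1 + 10.203·e^(−0.34t) = 1.1111, so e^(−0.34t) = 0.0108905.
−0.34·t = ln(0.0108905) = -4.5199, so t = 4.5199/0.34 = 13.294.

13.29 days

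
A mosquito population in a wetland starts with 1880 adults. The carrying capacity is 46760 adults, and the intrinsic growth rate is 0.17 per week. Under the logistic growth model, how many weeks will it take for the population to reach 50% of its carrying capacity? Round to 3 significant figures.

18.7 weeks

A = (K − N₀)/N₀ = (46760 − 1880)/1880 = 23.872.
Solve 46760/(1 + 23.872·e^(−0.17t)) = 23380: 1 + 23.872·e^(−0.17t) = 2, so e^(−0.17t) = 0.0418895.
−0.17·t = ln(0.0418895) = -3.1727, so t = 3.1727/0.17 = 18.663.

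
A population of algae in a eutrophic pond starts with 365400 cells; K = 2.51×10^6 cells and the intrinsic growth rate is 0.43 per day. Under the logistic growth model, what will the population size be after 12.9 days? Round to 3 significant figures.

A = (K − N₀)/N₀ = (2.51×10^6 − 365400)/365400 = 5.8692.
N(t) = K/(1 + A·e^(−rt)) = 2.51×10^6/(1 + 5.8692×e^(−0.43×12.9)).
e^(−5.547) = 0.0038991; denominator = 1 + 5.8692×0.0038991 = 1.0229.
N = 2.51×10^6/1.0229 = 2.453844×10^6.

2450000 cells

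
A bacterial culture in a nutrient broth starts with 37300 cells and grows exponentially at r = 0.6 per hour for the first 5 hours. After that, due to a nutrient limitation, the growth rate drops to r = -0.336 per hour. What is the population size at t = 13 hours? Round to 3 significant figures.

51000 cells

Phase 1: N(5) = 37300·e^(0.6×5) = 37300·e^3 = 749191.
Phase 2 runs for 13 − 5 = 8 hours at r = -0.336.
N(13) = 749191·e^(-0.336×8) = 749191·e^-2.688 = 50957.6.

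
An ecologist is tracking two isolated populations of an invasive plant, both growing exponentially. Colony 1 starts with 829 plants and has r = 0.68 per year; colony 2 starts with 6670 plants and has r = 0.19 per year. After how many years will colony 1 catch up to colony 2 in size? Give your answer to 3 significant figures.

4.26 years

Set 829·e^(0.68t) = 6670·e^(0.19t).
e^((0.68 − 0.19)t) = 6670/829 → e^(0.49·t) = 8.0458.
0.49·t = ln(8.0458) = 2.0852, so t = 2.0852/0.49 = 4.2554.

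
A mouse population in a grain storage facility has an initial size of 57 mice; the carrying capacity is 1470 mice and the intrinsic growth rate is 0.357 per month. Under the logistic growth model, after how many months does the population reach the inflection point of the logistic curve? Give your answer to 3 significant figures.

Logistic growth is fastest at N = K/2 = 735.
A = (K − N₀)/N₀ = 24.789. Set K/(1 + A·e^(−rt)) = K/2 → A·e^(−rt) = 1.
e^(−0.357t) = 1/24.789 = 0.0403397, so t = ln(24.789)/0.357 = 3.2104/0.357 = 8.9928.

8.99 months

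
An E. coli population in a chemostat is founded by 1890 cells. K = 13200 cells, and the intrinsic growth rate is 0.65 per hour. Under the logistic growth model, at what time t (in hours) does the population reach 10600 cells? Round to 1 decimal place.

4.9 hours

A = (K − N₀)/N₀ = (13200 − 1890)/1890 = 5.9841.
Solve 13200/(1 + 5.9841·e^(−0.65t)) = 10600: 1 + 5.9841·e^(−0.65t) = 1.2453, so e^(−0.65t) = 0.0409889.
−0.65·t = ln(0.0409889) = -3.1945, so t = 3.1945/0.65 = 4.9145.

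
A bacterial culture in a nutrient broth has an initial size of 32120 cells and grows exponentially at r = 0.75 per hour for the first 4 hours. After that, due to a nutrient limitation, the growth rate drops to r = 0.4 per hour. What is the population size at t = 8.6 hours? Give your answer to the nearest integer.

Phase 1: N(4) = 32120·e^(0.75×4) = 32120·e^3 = 645147.
Phase 2 runs for 8.6 − 4 = 4.6 hours at r = 0.4.
N(8.6) = 645147·e^(0.4×4.6) = 645147·e^1.84 = 4.062196×10^6.

4062196 cells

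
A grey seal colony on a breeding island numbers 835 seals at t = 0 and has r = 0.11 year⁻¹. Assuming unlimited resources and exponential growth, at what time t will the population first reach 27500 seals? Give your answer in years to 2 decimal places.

Set N₀·e^(rt) = 27500: e^(0.11·t) = 27500/835 = 32.934.
0.11·t = ln(32.934) = 3.4945, so t = 3.4945/0.11 = 31.768.

31.77 years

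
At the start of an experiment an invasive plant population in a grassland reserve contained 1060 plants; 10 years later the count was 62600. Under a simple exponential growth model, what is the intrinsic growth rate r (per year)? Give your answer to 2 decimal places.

From N(t) = N₀·e^(rt): e^(r·10) = 62600/1060 = 59.057.
r·10 = ln(59.057) = 4.0785, so r = 4.0785/10 = 0.40785.

0.41 per year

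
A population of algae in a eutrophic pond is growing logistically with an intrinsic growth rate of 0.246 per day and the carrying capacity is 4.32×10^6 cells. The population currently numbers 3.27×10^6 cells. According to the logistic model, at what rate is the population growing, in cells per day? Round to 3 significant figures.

196000 cells per day

dN/dt = rN(1 − N/K) = 0.246 × 3.27×10^6 × (1 − 3.27×10^6/4.32×10^6).
1 − 3.27×10^6/4.32×10^6 = 0.24306; dN/dt = 0.246 × 3.27×10^6 × 0.24306 = 1.95519×10^5.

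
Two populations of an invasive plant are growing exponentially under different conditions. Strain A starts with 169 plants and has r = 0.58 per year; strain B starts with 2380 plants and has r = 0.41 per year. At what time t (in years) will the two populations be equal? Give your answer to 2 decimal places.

Set 169·e^(0.58t) = 2380·e^(0.41t).
e^((0.58 − 0.41)t) = 2380/169 → e^(0.17·t) = 14.083.
0.17·t = ln(14.083) = 2.645, so t = 2.645/0.17 = 15.559.

15.56 years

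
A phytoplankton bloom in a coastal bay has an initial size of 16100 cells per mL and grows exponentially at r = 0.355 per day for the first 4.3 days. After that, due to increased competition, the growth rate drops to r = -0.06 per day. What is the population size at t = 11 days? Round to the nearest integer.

49567 cells per mL

Phase 1: N(4.3) = 16100·e^(0.355×4.3) = 16100·e^1.526 = 74092.9.
Phase 2 runs for 11 − 4.3 = 6.7 days at r = -0.06.
N(11) = 74092.9·e^(-0.06×6.7) = 74092.9·e^-0.402 = 49566.7.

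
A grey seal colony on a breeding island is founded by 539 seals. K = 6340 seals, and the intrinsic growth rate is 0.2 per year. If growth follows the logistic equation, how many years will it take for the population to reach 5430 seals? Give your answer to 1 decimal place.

A = (K − N₀)/N₀ = (6340 − 539)/539 = 10.763.
Solve 6340/(1 + 10.763·e^(−0.2t)) = 5430: 1 + 10.763·e^(−0.2t) = 1.1676, so e^(−0.2t) = 0.0155714.
−0.2·t = ln(0.0155714) = -4.1623, so t = 4.1623/0.2 = 20.812.

20.8 years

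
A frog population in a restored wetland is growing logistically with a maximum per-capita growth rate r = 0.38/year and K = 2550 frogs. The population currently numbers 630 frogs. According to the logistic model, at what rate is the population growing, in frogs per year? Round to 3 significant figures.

180 frogs per year

dN/dt = rN(1 − N/K) = 0.38 × 630 × (1 − 630/2550).
1 − 630/2550 = 0.75294; dN/dt = 0.38 × 630 × 0.75294 = 180.25.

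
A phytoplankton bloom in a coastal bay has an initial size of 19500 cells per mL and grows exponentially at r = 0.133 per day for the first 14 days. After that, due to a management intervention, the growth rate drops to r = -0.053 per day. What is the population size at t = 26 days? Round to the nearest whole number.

Phase 1: N(14) = 19500·e^(0.133×14) = 19500·e^1.862 = 125514.
Phase 2 runs for 26 − 14 = 12 days at r = -0.053.
N(26) = 125514·e^(-0.053×12) = 125514·e^-0.636 = 66447.7.

66448 cells per mL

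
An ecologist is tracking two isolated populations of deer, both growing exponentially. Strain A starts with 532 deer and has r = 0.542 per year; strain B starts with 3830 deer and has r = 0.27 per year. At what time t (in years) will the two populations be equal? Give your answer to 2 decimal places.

Set 532·e^(0.542t) = 3830·e^(0.27t).
e^((0.542 − 0.27)t) = 3830/532 → e^(0.272·t) = 7.1992.
0.272·t = ln(7.1992) = 1.974, so t = 1.974/0.272 = 7.2573.

7.26 years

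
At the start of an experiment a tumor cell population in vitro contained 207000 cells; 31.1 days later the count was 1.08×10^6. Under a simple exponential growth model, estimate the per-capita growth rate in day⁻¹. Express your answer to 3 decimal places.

From N(t) = N₀·e^(rt): e^(r·31.1) = 1.08×10^6/207000 = 5.2174.
r·31.1 = ln(5.2174) = 1.652, so r = 1.652/31.1 = 0.053119.

0.053 per day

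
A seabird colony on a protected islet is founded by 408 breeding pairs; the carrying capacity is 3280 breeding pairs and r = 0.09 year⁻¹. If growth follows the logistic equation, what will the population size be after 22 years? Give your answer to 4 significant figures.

1663 breeding pairs

A = (K − N₀)/N₀ = (3280 − 408)/408 = 7.0392.
N(t) = K/(1 + A·e^(−rt)) = 3280/(1 + 7.0392×e^(−0.09×22)).
e^(−1.98) = 0.13807; denominator = 1 + 7.0392×0.13807 = 1.9719.
N = 3280/1.9719 = 1663.37.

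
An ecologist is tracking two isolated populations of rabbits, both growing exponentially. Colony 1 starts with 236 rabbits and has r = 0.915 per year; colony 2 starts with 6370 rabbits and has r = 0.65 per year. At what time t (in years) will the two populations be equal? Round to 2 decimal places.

Set 236·e^(0.915t) = 6370·e^(0.65t).
e^((0.915 − 0.65)t) = 6370/236 → e^(0.265·t) = 26.992.
0.265·t = ln(26.992) = 3.2955, so t = 3.2955/0.265 = 12.436.

12.44 years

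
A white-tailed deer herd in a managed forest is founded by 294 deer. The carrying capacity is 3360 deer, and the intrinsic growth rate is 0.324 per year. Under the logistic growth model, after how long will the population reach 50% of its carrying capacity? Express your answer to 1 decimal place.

7.2 years

A = (K − N₀)/N₀ = (3360 − 294)/294 = 10.429.
Solve 3360/(1 + 10.429·e^(−0.324t)) = 1680: 1 + 10.429·e^(−0.324t) = 2, so e^(−0.324t) = 0.0958904.
−0.324·t = ln(0.0958904) = -2.3445, so t = 2.3445/0.324 = 7.2363.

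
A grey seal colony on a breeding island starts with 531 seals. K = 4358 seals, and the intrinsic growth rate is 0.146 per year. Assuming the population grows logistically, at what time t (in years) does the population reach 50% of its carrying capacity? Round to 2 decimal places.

13.53 years

A = (K − N₀)/N₀ = (4358 − 531)/531 = 7.2072.
Solve 4358/(1 + 7.2072·e^(−0.146t)) = 2179: 1 + 7.2072·e^(−0.146t) = 2, so e^(−0.146t) = 0.138751.
−0.146·t = ln(0.138751) = -1.9751, so t = 1.9751/0.146 = 13.528.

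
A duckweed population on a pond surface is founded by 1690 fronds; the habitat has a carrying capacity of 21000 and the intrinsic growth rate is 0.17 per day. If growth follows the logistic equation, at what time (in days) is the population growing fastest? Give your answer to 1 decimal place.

14.3 days

Logistic growth is fastest at N = K/2 = 10500.
A = (K − N₀)/N₀ = 11.426. Set K/(1 + A·e^(−rt)) = K/2 → A·e^(−rt) = 1.
e^(−0.17t) = 1/11.426 = 0.0875194, so t = ln(11.426)/0.17 = 2.4359/0.17 = 14.329.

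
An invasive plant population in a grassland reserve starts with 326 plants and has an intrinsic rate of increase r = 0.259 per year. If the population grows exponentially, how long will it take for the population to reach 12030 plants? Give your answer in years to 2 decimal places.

13.93 years

Set N₀·e^(rt) = 12030: e^(0.259·t) = 12030/326 = 36.902.
0.259·t = ln(36.902) = 3.6083, so t = 3.6083/0.259 = 13.932.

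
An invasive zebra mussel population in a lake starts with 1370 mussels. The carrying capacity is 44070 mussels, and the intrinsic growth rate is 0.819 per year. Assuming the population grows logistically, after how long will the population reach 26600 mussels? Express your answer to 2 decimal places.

A = (K − N₀)/N₀ = (44070 − 1370)/1370 = 31.168.
Solve 44070/(1 + 31.168·e^(−0.819t)) = 26600: 1 + 31.168·e^(−0.819t) = 1.6568, so e^(−0.819t) = 0.0210719.
−0.819·t = ln(0.0210719) = -3.8598, so t = 3.8598/0.819 = 4.7128.

4.71 years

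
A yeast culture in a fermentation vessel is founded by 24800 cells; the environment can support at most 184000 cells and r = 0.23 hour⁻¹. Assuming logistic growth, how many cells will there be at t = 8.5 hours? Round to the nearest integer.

96398 cells

A = (K − N₀)/N₀ = (184000 − 24800)/24800 = 6.4194.
N(t) = K/(1 + A·e^(−rt)) = 184000/(1 + 6.4194×e^(−0.23×8.5)).
e^(−1.955) = 0.14156; denominator = 1 + 6.4194×0.14156 = 1.9088.
N = 184000/1.9088 = 96398.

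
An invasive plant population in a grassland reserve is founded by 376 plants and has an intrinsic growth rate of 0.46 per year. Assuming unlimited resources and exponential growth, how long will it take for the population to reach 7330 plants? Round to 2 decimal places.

Set N₀·e^(rt) = 7330: e^(0.46·t) = 7330/376 = 19.495.
0.46·t = ln(19.495) = 2.9701, so t = 2.9701/0.46 = 6.4568.

6.46 years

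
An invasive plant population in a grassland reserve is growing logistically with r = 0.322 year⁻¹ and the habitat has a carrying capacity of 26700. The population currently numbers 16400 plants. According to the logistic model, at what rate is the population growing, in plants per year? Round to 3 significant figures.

2040 plants per year

dN/dt = rN(1 − N/K) = 0.322 × 16400 × (1 − 16400/26700).
1 − 16400/26700 = 0.38577; dN/dt = 0.322 × 16400 × 0.38577 = 2037.2.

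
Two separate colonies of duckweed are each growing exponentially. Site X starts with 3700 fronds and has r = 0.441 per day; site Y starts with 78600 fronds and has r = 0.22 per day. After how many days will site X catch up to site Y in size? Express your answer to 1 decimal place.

Set 3700·e^(0.441t) = 78600·e^(0.22t).
e^((0.441 − 0.22)t) = 78600/3700 → e^(0.221·t) = 21.243.
0.221·t = ln(21.243) = 3.056, so t = 3.056/0.221 = 13.828.

13.8 days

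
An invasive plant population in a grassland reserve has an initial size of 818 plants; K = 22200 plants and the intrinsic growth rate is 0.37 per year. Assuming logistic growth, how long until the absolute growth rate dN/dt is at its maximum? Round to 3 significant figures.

8.82 years

Logistic growth is fastest at N = K/2 = 11100.
A = (K − N₀)/N₀ = 26.139. Set K/(1 + A·e^(−rt)) = K/2 → A·e^(−rt) = 1.
e^(−0.37t) = 1/26.139 = 0.0382565, so t = ln(26.139)/0.37 = 3.2634/0.37 = 8.8201.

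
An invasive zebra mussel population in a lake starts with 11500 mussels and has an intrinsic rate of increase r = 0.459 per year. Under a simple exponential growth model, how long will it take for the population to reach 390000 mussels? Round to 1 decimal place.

7.7 years

Set N₀·e^(rt) = 390000: e^(0.459·t) = 390000/11500 = 33.913.
0.459·t = ln(33.913) = 3.5238, so t = 3.5238/0.459 = 7.6771.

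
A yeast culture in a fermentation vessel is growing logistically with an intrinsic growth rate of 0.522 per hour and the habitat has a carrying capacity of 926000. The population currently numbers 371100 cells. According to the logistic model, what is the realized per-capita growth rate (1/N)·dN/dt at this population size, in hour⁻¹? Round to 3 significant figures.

0.313 per hour

(1/N)·dN/dt = r(1 − N/K) = 0.522 × (1 − 371100/926000).
= 0.522 × 0.59924 = 0.31281.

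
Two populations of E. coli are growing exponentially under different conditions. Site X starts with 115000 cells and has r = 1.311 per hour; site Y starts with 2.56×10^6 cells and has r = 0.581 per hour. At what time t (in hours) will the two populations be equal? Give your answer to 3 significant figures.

4.25 hours

Set 115000·e^(1.311t) = 2.56×10^6·e^(0.581t).
e^((1.311 − 0.581)t) = 2.56×10^6/115000 → e^(0.73·t) = 22.261.
0.73·t = ln(22.261) = 3.1028, so t = 3.1028/0.73 = 4.2505.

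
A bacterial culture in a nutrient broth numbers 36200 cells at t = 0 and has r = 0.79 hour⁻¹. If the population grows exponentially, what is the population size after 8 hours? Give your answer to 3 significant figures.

N(t) = N₀·e^(rt) = 36200 × e^(0.79×8) = 36200 × e^6.32.
e^6.32 ≈ 555.57, so N ≈ 36200 × 555.57 = 2.011174×10^7.

20100000 cells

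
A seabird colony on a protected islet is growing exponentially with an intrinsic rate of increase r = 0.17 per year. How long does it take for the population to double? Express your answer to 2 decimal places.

4.08 years

Doubling time t_d = ln(2)/r = 0.6931/0.17 = 4.0773.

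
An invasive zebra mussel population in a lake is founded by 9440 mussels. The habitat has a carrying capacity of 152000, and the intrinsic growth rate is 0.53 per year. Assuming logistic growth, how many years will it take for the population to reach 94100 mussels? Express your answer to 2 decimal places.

6.04 years

A = (K − N₀)/N₀ = (152000 − 9440)/9440 = 15.102.
Solve 152000/(1 + 15.102·e^(−0.53t)) = 94100: 1 + 15.102·e^(−0.53t) = 1.6153, so e^(−0.53t) = 0.040744.
−0.53·t = ln(0.040744) = -3.2004, so t = 3.2004/0.53 = 6.0386.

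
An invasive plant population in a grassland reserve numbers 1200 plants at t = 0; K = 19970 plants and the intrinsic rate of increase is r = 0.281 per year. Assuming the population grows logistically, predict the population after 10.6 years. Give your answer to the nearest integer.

A = (K − N₀)/N₀ = (19970 − 1200)/1200 = 15.642.
N(t) = K/(1 + A·e^(−rt)) = 19970/(1 + 15.642×e^(−0.281×10.6)).
e^(−2.979) = 0.050864; denominator = 1 + 15.642×0.050864 = 1.7956.
N = 19970/1.7956 = 11121.6.

11122 plants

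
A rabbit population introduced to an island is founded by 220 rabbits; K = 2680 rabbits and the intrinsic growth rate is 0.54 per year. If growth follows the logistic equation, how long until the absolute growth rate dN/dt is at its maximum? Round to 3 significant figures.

4.47 years

Logistic growth is fastest at N = K/2 = 1340.
A = (K − N₀)/N₀ = 11.182. Set K/(1 + A·e^(−rt)) = K/2 → A·e^(−rt) = 1.
e^(−0.54t) = 1/11.182 = 0.0894309, so t = ln(11.182)/0.54 = 2.4143/0.54 = 4.4709.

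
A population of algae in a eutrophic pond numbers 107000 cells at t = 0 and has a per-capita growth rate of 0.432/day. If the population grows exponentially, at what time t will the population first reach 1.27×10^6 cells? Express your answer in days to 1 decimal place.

5.7 days

Set N₀·e^(rt) = 1.27×10^6: e^(0.432·t) = 1.27×10^6/107000 = 11.869.
0.432·t = ln(11.869) = 2.4739, so t = 2.4739/0.432 = 5.7267.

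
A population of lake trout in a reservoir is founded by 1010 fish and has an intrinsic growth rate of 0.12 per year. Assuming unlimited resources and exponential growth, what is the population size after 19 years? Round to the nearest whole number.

N(t) = N₀·e^(rt) = 1010 × e^(0.12×19) = 1010 × e^2.28.
e^2.28 ≈ 9.7767, so N ≈ 1010 × 9.7767 = 9874.45.

9874 fish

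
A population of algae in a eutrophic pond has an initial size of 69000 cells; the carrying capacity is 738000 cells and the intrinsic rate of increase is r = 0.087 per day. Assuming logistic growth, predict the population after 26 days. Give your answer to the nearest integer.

367215 cells

A = (K − N₀)/N₀ = (738000 − 69000)/69000 = 9.6957.
N(t) = K/(1 + A·e^(−rt)) = 738000/(1 + 9.6957×e^(−0.087×26)).
e^(−2.262) = 0.10414; denominator = 1 + 9.6957×0.10414 = 2.0097.
N = 738000/2.0097 = 367215.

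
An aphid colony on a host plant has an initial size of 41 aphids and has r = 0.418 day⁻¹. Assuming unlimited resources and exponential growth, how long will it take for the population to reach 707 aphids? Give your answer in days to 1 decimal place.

Set N₀·e^(rt) = 707: e^(0.418·t) = 707/41 = 17.244.
0.418·t = ln(17.244) = 2.8475, so t = 2.8475/0.418 = 6.8121.

6.8 days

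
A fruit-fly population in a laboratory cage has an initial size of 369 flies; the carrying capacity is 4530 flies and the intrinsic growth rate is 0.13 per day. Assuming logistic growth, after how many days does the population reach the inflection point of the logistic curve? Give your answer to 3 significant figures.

18.6 days

Logistic growth is fastest at N = K/2 = 2265.
A = (K − N₀)/N₀ = 11.276. Set K/(1 + A·e^(−rt)) = K/2 → A·e^(−rt) = 1.
e^(−0.13t) = 1/11.276 = 0.0886806, so t = ln(11.276)/0.13 = 2.4227/0.13 = 18.636.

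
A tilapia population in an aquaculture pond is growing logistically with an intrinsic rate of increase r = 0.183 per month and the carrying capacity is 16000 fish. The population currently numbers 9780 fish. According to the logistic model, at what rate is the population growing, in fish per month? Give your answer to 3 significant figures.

696 fish per month

dN/dt = rN(1 − N/K) = 0.183 × 9780 × (1 − 9780/16000).
1 − 9780/16000 = 0.38875; dN/dt = 0.183 × 9780 × 0.38875 = 695.76.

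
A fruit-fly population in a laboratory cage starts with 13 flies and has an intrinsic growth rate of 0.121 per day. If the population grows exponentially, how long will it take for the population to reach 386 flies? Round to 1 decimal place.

28.0 days

Set N₀·e^(rt) = 386: e^(0.121·t) = 386/13 = 29.692.
0.121·t = ln(29.692) = 3.3909, so t = 3.3909/0.121 = 28.024.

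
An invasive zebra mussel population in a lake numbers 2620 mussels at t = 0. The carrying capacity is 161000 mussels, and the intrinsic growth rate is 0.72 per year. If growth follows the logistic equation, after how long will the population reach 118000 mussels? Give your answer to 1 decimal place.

7.1 years

A = (K − N₀)/N₀ = (161000 − 2620)/2620 = 60.45.
Solve 161000/(1 + 60.45·e^(−0.72t)) = 118000: 1 + 60.45·e^(−0.72t) = 1.3644, so e^(−0.72t) = 0.0060282.
−0.72·t = ln(0.0060282) = -5.1113, so t = 5.1113/0.72 = 7.099.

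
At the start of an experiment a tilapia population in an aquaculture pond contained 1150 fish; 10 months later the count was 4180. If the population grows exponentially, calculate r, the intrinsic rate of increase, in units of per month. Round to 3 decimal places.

0.129 per month

From N(t) = N₀·e^(rt): e^(r·10) = 4180/1150 = 3.6348.
r·10 = ln(3.6348) = 1.2905, so r = 1.2905/10 = 0.12905.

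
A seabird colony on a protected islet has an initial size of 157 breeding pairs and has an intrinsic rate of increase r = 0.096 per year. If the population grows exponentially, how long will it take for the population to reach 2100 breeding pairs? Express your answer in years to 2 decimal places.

Set N₀·e^(rt) = 2100: e^(0.096·t) = 2100/157 = 13.376.
0.096·t = ln(13.376) = 2.5934, so t = 2.5934/0.096 = 27.015.

27.02 years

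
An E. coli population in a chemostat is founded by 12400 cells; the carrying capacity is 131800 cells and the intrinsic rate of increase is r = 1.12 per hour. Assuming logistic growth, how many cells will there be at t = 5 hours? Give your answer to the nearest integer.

127268 cells

A = (K − N₀)/N₀ = (131800 − 12400)/12400 = 9.629.
N(t) = K/(1 + A·e^(−rt)) = 131800/(1 + 9.629×e^(−1.12×5)).
e^(−5.6) = 0.0036979; denominator = 1 + 9.629×0.0036979 = 1.0356.
N = 131800/1.0356 = 127268.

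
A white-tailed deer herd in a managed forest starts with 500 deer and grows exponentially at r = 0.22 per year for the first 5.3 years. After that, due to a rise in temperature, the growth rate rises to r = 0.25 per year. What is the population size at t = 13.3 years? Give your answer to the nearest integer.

11856 deer

Phase 1: N(5.3) = 500·e^(0.22×5.3) = 500·e^1.166 = 1604.57.
Phase 2 runs for 13.3 − 5.3 = 8 years at r = 0.25.
N(13.3) = 1604.57·e^(0.25×8) = 1604.57·e^2 = 11856.2.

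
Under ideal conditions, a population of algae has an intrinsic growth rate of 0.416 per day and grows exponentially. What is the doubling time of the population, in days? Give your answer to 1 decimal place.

Doubling time t_d = ln(2)/r = 0.6931/0.416 = 1.6662.

1.7 days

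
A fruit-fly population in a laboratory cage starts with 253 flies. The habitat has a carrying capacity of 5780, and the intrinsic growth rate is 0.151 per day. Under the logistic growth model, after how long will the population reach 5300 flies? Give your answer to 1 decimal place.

36.3 days

A = (K − N₀)/N₀ = (5780 − 253)/253 = 21.846.
Solve 5780/(1 + 21.846·e^(−0.151t)) = 5300: 1 + 21.846·e^(−0.151t) = 1.0906, so e^(−0.151t) = 0.00414569.
−0.151·t = ln(0.00414569) = -5.4857, so t = 5.4857/0.151 = 36.329.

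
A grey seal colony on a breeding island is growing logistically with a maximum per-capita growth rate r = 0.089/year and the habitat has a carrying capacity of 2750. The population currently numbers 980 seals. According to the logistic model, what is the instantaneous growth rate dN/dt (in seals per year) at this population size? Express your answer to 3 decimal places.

56.138 seals per year

dN/dt = rN(1 − N/K) = 0.089 × 980 × (1 − 980/2750).
1 − 980/2750 = 0.64364; dN/dt = 0.089 × 980 × 0.64364 = 56.138.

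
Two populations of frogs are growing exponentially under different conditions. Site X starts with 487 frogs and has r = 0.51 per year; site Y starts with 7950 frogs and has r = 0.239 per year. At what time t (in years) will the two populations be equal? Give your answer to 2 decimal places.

10.31 years

Set 487·e^(0.51t) = 7950·e^(0.239t).
e^((0.51 − 0.239)t) = 7950/487 → e^(0.271·t) = 16.324.
0.271·t = ln(16.324) = 2.7927, so t = 2.7927/0.271 = 10.305.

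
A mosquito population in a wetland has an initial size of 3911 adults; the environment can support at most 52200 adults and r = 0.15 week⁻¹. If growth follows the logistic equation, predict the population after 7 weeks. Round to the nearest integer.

A = (K − N₀)/N₀ = (52200 − 3911)/3911 = 12.347.
N(t) = K/(1 + A·e^(−rt)) = 52200/(1 + 12.347×e^(−0.15×7)).
e^(−1.05) = 0.34994; denominator = 1 + 12.347×0.34994 = 5.3207.
N = 52200/5.3207 = 9810.79.

9811 adults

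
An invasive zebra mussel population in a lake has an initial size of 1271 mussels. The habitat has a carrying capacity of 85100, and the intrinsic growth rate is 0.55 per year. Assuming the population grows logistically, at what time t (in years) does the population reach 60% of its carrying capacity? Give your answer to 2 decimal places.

A = (K − N₀)/N₀ = (85100 − 1271)/1271 = 65.955.
Solve 85100/(1 + 65.955·e^(−0.55t)) = 51060: 1 + 65.955·e^(−0.55t) = 1.6667, so e^(−0.55t) = 0.0101079.
−0.55·t = ln(0.0101079) = -4.5944, so t = 4.5944/0.55 = 8.3535.

8.35 years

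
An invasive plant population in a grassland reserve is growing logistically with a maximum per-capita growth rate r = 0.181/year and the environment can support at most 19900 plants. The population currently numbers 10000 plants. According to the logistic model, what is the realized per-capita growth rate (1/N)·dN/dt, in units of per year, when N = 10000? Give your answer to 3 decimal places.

(1/N)·dN/dt = r(1 − N/K) = 0.181 × (1 − 10000/19900).
= 0.181 × 0.49749 = 0.090045.

0.090 per year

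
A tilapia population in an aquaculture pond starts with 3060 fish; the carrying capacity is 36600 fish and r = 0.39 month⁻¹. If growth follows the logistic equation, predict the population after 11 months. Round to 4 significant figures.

A = (K − N₀)/N₀ = (36600 − 3060)/3060 = 10.961.
N(t) = K/(1 + A·e^(−rt)) = 36600/(1 + 10.961×e^(−0.39×11)).
e^(−4.29) = 0.013705; denominator = 1 + 10.961×0.013705 = 1.1502.
N = 36600/1.1502 = 31820.1.

31820 fish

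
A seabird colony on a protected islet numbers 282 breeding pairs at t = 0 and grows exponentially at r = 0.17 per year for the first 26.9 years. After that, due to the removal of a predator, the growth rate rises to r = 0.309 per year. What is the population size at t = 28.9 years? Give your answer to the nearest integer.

Phase 1: N(26.9) = 282·e^(0.17×26.9) = 282·e^4.573 = 27307.2.
Phase 2 runs for 28.9 − 26.9 = 2 years at r = 0.309.
N(28.9) = 27307.2·e^(0.309×2) = 27307.2·e^0.618 = 50660.8.

50661 breeding pairs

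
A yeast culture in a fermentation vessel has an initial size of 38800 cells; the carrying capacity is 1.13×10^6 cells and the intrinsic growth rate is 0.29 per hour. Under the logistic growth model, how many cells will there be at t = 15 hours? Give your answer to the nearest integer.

A = (K − N₀)/N₀ = (1.13×10^6 − 38800)/38800 = 28.124.
N(t) = K/(1 + A·e^(−rt)) = 1.13×10^6/(1 + 28.124×e^(−0.29×15)).
e^(−4.35) = 0.012907; denominator = 1 + 28.124×0.012907 = 1.363.
N = 1.13×10^6/1.363 = 829061.

829061 cells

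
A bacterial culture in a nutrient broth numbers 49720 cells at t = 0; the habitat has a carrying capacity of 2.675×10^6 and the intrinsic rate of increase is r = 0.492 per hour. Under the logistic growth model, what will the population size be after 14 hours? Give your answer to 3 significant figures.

2540000 cells

A = (K − N₀)/N₀ = (2.675×10^6 − 49720)/49720 = 52.801.
N(t) = K/(1 + A·e^(−rt)) = 2.675×10^6/(1 + 52.801×e^(−0.492×14)).
e^(−6.888) = 0.00102; denominator = 1 + 52.801×0.00102 = 1.0539.
N = 2.675×10^6/1.0539 = 2.5383×10^6.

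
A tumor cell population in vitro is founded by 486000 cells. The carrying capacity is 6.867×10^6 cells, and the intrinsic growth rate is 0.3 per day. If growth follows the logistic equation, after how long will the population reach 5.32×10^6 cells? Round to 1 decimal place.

12.7 days

A = (K − N₀)/N₀ = (6.867×10^6 − 486000)/486000 = 13.13.
Solve 6.867×10^6/(1 + 13.13·e^(−0.3t)) = 5.32×10^6: 1 + 13.13·e^(−0.3t) = 1.2908, so e^(−0.3t) = 0.0221476.
−0.3·t = ln(0.0221476) = -3.81, so t = 3.81/0.3 = 12.7.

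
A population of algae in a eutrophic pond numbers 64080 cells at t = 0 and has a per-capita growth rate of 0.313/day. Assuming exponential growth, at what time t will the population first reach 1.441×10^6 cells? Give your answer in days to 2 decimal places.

Set N₀·e^(rt) = 1.441×10^6: e^(0.313·t) = 1.441×10^6/64080 = 22.488.
0.313·t = ln(22.488) = 3.113, so t = 3.113/0.313 = 9.9456.

9.95 days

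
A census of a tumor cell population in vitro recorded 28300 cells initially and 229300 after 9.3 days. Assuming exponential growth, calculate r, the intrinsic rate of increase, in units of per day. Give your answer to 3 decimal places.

From N(t) = N₀·e^(rt): e^(r·9.3) = 229300/28300 = 8.1025.
r·9.3 = ln(8.1025) = 2.0922, so r = 2.0922/9.3 = 0.22496.

0.225 per day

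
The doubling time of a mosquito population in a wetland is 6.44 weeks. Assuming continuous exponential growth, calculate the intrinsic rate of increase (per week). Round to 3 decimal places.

r = ln(2)/t_d = 0.6931/6.44 = 0.10763.

0.108 per week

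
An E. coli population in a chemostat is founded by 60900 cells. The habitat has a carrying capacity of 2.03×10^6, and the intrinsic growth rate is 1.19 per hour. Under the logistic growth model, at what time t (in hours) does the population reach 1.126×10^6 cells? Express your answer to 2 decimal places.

3.11 hours

A = (K − N₀)/N₀ = (2.03×10^6 − 60900)/60900 = 32.333.
Solve 2.03×10^6/(1 + 32.333·e^(−1.19t)) = 1.126×10^6: 1 + 32.333·e^(−1.19t) = 1.8028, so e^(−1.19t) = 0.0248302.
−1.19·t = ln(0.0248302) = -3.6957, so t = 3.6957/1.19 = 3.1056.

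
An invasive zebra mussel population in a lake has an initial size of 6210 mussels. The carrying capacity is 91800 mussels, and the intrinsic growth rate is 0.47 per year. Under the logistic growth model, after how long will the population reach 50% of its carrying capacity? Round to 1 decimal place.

5.6 years

A = (K − N₀)/N₀ = (91800 − 6210)/6210 = 13.783.
Solve 91800/(1 + 13.783·e^(−0.47t)) = 45900: 1 + 13.783·e^(−0.47t) = 2, so e^(−0.47t) = 0.0725552.
−0.47·t = ln(0.0725552) = -2.6234, so t = 2.6234/0.47 = 5.5817.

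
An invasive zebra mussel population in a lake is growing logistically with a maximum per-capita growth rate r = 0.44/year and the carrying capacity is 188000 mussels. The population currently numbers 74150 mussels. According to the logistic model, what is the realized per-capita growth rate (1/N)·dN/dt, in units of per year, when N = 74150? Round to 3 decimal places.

(1/N)·dN/dt = r(1 − N/K) = 0.44 × (1 − 74150/188000).
= 0.44 × 0.60559 = 0.26646.

0.266 per year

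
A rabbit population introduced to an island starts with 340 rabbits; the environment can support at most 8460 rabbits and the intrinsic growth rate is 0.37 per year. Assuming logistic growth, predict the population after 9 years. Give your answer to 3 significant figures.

A = (K − N₀)/N₀ = (8460 − 340)/340 = 23.882.
N(t) = K/(1 + A·e^(−rt)) = 8460/(1 + 23.882×e^(−0.37×9)).
e^(−3.33) = 0.035793; denominator = 1 + 23.882×0.035793 = 1.8548.
N = 8460/1.8548 = 4561.08.

4560 rabbits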